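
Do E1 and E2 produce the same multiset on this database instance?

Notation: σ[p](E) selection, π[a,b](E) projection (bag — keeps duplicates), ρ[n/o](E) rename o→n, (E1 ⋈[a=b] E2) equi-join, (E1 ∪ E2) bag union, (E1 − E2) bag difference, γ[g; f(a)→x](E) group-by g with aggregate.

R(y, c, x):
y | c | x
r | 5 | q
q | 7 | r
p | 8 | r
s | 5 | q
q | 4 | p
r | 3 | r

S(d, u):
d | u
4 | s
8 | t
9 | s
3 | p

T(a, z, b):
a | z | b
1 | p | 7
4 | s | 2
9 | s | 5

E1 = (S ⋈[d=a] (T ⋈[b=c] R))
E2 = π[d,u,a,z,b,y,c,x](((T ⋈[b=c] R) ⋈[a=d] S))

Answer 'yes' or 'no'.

E1 row counts bottom-up:
  S → 4
  T → 3
  R → 6
  (T ⋈[b=c] R) → 3
  (S ⋈[d=a] (T ⋈[b=c] R)) → 2
E2 row counts bottom-up:
  T → 3
  R → 6
  (T ⋈[b=c] R) → 3
  S → 4
  ((T ⋈[b=c] R) ⋈[a=d] S) → 2
  π[d,u,a,z,b,y,c,x](((T ⋈[b=c] R) ⋈[a=d] S)) → 2

E1 and E2 produce the same multiset:
d | u | a | z | b | y | c | x
9 | s | 9 | s | 5 | r | 5 | q
9 | s | 9 | s | 5 | s | 5 | q

yes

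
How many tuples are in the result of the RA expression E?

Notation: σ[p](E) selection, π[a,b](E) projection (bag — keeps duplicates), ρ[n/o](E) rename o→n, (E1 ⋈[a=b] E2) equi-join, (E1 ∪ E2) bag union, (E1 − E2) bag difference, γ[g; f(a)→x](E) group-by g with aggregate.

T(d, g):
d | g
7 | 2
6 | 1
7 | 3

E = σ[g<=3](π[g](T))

Per-node cardinality:
  T → 3
  π[g](T) → 3
  σ[g<=3](π[g](T)) → 3

|E| = 3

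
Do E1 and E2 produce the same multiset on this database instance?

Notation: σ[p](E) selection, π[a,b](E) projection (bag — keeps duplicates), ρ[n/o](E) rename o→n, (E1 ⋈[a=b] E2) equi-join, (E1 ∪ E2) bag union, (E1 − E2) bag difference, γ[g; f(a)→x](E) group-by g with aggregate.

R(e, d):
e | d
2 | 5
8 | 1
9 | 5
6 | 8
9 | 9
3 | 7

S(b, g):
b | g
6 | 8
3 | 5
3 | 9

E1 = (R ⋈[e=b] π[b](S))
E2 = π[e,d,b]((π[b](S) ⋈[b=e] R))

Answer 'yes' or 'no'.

E1 subexpression sizes:
  R → 6
  S → 3
  π[b](S) → 3
  (R ⋈[e=b] π[b](S)) → 3
E2 subexpression sizes:
  S → 3
  π[b](S) → 3
  R → 6
  (π[b](S) ⋈[b=e] R) → 3
  π[e,d,b]((π[b](S) ⋈[b=e] R)) → 3

E1 and E2 produce the same multiset:
e | d | b
3 | 7 | 3
3 | 7 | 3
6 | 8 | 6

yes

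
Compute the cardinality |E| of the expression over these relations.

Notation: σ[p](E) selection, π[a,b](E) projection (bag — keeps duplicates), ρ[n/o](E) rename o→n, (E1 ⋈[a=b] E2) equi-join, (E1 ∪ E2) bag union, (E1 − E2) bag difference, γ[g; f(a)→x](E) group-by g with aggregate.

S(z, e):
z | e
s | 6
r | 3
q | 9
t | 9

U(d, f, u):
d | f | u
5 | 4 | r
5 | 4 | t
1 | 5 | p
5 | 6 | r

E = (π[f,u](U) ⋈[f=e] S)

Stepwise |·|:
  U → 4
  π[f,u](U) → 4
  S → 4
  (π[f,u](U) ⋈[f=e] S) → 1

|E| = 1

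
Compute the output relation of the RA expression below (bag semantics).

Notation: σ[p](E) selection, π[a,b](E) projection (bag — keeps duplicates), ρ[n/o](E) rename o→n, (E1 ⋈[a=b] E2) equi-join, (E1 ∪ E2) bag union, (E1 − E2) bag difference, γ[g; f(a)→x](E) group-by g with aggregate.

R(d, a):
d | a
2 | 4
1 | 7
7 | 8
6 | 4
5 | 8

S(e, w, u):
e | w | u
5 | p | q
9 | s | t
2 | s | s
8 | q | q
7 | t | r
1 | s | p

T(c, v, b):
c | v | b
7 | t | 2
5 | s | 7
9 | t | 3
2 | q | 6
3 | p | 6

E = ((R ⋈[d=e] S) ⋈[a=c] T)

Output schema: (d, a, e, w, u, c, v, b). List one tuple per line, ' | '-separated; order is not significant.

Row counts bottom-up:
  R → 5
  S → 6
  (R ⋈[d=e] S) → 4
  T → 5
  ((R ⋈[d=e] S) ⋈[a=c] T) → 1

== RESULT ==
d | a | e | w | u | c | v | b
1 | 7 | 1 | s | p | 7 | t | 2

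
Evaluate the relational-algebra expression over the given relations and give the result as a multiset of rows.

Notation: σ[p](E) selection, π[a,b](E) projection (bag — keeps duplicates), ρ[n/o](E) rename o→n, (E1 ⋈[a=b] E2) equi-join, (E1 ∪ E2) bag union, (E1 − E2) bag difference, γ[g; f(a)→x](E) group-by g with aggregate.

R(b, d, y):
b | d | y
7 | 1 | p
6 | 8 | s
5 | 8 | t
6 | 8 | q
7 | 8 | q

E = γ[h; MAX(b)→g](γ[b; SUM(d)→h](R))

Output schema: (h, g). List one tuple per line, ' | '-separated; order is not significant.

Per-node cardinality:
  R → 5
  γ[b; SUM(d)→h](R) → 3
  γ[h; MAX(b)→g](γ[b; SUM(d)→h](R)) → 3

== RESULT ==
h | g
8 | 5
9 | 7
16 | 6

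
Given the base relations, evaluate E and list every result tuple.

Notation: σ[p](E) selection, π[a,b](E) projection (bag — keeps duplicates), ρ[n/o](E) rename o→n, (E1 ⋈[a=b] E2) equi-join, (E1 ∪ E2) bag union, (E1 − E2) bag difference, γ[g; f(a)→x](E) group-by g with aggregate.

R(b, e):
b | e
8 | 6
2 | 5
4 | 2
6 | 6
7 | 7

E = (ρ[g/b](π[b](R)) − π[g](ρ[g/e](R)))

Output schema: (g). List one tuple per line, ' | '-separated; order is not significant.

Subexpression sizes:
  R → 5
  π[b](R) → 5
  ρ[g/b](π[b](R)) → 5
  R → 5
  ρ[g/e](R) → 5
  π[g](ρ[g/e](R)) → 5
  (ρ[g/b](π[b](R)) − π[g](ρ[g/e](R))) → 2

== RESULT ==
g
4
8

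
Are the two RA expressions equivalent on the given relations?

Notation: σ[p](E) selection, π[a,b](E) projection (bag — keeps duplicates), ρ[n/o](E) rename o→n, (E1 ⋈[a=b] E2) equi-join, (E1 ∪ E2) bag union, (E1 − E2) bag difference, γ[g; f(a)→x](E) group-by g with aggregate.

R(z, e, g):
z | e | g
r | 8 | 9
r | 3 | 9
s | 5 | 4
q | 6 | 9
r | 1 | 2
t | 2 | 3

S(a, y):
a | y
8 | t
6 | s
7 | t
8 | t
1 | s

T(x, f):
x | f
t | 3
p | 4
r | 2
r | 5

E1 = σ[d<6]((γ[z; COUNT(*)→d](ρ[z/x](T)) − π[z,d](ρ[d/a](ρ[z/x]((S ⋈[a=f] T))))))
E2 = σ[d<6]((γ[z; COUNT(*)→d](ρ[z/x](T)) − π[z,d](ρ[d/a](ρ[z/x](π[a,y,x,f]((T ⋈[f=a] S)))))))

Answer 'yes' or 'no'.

E1 subexpression sizes:
  T → 4
  ρ[z/x](T) → 4
  γ[z; COUNT(*)→d](ρ[z/x](T)) → 3
  S → 5
  T → 4
  (S ⋈[a=f] T) → 0
  ρ[z/x]((S ⋈[a=f] T)) → 0
  ρ[d/a](ρ[z/x]((S ⋈[a=f] T))) → 0
  π[z,d](ρ[d/a](ρ[z/x]((S ⋈[a=f] T)))) → 0
  (γ[z; COUNT(*)→d](ρ[z/x](T)) − π[z,d](ρ[d/a](ρ[z/x]((S ⋈[a=f] T))))) → 3
  σ[d<6]((γ[z; COUNT(*)→d](ρ[z/x](T)) − π[z,d](ρ[d/a](ρ[z/x]((S ⋈[a=f] T)))))) → 3
E2 subexpression sizes:
  T → 4
  ρ[z/x](T) → 4
  γ[z; COUNT(*)→d](ρ[z/x](T)) → 3
  T → 4
  S → 5
  (T ⋈[f=a] S) → 0
  π[a,y,x,f]((T ⋈[f=a] S)) → 0
  ρ[z/x](π[a,y,x,f]((T ⋈[f=a] S))) → 0
  ρ[d/a](ρ[z/x](π[a,y,x,f]((T ⋈[f=a] S)))) → 0
  π[z,d](ρ[d/a](ρ[z/x](π[a,y,x,f]((T ⋈[f=a] S))))) → 0
  (γ[z; COUNT(*)→d](ρ[z/x](T)) − π[z,d](ρ[d/a](ρ[z/x](π[a,y,x,f]((T ⋈[f=a] S)))))) → 3
  σ[d<6]((γ[z; COUNT(*)→d](ρ[z/x](T)) − π[z,d](ρ[d/a](ρ[z/x](π[a,y,x,f]((T ⋈[f=a] S))))))) → 3

E1 and E2 produce the same multiset:
z | d
p | 1
r | 2
t | 1

yes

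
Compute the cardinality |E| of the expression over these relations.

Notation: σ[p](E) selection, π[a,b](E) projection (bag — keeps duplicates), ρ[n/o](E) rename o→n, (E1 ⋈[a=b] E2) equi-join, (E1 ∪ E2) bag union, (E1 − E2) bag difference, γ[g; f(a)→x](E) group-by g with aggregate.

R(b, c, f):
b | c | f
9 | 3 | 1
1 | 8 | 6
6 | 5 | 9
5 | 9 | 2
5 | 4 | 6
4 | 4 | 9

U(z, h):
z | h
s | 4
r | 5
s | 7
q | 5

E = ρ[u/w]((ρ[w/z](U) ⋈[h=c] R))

Stepwise |·|:
  U → 4
  ρ[w/z](U) → 4
  R → 6
  (ρ[w/z](U) ⋈[h=c] R) → 4
  ρ[u/w]((ρ[w/z](U) ⋈[h=c] R)) → 4

|E| = 4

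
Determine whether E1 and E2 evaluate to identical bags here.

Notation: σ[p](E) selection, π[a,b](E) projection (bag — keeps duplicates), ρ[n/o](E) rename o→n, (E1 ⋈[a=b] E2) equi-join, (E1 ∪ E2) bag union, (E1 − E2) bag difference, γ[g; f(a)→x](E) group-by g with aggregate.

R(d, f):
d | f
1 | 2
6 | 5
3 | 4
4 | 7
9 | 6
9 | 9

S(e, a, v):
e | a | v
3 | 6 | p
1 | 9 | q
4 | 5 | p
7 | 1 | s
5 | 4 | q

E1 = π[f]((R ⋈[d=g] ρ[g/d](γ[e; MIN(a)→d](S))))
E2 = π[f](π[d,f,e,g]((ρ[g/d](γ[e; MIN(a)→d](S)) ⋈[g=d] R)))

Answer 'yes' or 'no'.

E1 row counts bottom-up:
  R → 6
  S → 5
  γ[e; MIN(a)→d](S) → 5
  ρ[g/d](γ[e; MIN(a)→d](S)) → 5
  (R ⋈[d=g] ρ[g/d](γ[e; MIN(a)→d](S))) → 5
  π[f]((R ⋈[d=g] ρ[g/d](γ[e; MIN(a)→d](S)))) → 5
E2 row counts bottom-up:
  S → 5
  γ[e; MIN(a)→d](S) → 5
  ρ[g/d](γ[e; MIN(a)→d](S)) → 5
  R → 6
  (ρ[g/d](γ[e; MIN(a)→d](S)) ⋈[g=d] R) → 5
  π[d,f,e,g]((ρ[g/d](γ[e; MIN(a)→d](S)) ⋈[g=d] R)) → 5
  π[f](π[d,f,e,g]((ρ[g/d](γ[e; MIN(a)→d](S)) ⋈[g=d] R))) → 5

E1 and E2 produce the same multiset:
f
2
5
6
7
9

yes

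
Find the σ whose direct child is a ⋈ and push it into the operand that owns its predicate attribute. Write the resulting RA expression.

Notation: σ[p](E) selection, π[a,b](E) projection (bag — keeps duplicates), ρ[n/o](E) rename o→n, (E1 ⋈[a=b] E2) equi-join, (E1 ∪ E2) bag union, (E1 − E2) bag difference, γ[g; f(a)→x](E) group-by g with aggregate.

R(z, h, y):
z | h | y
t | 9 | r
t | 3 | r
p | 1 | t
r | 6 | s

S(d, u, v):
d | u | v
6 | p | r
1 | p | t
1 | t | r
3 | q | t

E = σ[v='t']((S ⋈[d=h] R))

σ filters on v, owned by the left side.
E' = (σ[v='t'](S) ⋈[d=h] R)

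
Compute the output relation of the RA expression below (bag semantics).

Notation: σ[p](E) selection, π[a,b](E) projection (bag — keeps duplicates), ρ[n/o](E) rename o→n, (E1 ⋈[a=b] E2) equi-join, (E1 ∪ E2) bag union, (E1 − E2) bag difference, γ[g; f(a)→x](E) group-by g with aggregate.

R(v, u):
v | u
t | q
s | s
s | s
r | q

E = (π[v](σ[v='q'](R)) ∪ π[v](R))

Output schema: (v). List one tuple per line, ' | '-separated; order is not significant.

Row counts bottom-up:
  R → 4
  σ[v='q'](R) → 0
  π[v](σ[v='q'](R)) → 0
  R → 4
  π[v](R) → 4
  (π[v](σ[v='q'](R)) ∪ π[v](R)) → 4

== RESULT ==
v
r
s
s
t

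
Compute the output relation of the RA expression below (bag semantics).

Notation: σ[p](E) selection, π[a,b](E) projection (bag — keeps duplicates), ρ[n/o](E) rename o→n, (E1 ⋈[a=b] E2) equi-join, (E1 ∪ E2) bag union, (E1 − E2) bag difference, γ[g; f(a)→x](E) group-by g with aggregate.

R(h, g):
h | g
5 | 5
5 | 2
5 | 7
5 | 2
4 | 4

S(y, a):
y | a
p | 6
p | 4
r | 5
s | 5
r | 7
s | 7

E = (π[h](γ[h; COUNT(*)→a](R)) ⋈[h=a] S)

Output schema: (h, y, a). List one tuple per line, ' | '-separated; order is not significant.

Row counts bottom-up:
  R → 5
  γ[h; COUNT(*)→a](R) → 2
  π[h](γ[h; COUNT(*)→a](R)) → 2
  S → 6
  (π[h](γ[h; COUNT(*)→a](R)) ⋈[h=a] S) → 3

== RESULT ==
h | y | a
4 | p | 4
5 | r | 5
5 | s | 5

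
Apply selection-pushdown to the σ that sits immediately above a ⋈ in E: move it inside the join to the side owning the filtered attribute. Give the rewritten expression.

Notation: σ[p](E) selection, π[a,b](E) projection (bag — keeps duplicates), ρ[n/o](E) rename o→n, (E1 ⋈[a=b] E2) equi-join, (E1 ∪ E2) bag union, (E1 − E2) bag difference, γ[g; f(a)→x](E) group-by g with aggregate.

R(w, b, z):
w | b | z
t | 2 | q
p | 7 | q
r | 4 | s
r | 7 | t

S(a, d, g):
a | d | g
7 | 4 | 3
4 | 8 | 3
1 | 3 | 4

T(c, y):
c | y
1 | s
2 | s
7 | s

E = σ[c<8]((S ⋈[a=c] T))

σ filters on c, owned by the right side.
E' = (S ⋈[a=c] σ[c<8](T))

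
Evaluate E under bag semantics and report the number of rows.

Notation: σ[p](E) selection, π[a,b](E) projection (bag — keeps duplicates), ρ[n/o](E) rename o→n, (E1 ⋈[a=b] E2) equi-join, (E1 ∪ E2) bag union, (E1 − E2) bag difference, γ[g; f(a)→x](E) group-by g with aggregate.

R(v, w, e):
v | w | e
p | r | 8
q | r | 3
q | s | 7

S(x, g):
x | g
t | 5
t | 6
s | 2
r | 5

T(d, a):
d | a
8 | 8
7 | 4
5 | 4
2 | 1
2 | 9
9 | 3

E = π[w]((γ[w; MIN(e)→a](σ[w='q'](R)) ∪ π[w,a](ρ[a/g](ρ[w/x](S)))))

Row counts bottom-up:
  R → 3
  σ[w='q'](R) → 0
  γ[w; MIN(e)→a](σ[w='q'](R)) → 0
  S → 4
  ρ[w/x](S) → 4
  ρ[a/g](ρ[w/x](S)) → 4
  π[w,a](ρ[a/g](ρ[w/x](S))) → 4
  (γ[w; MIN(e)→a](σ[w='q'](R)) ∪ π[w,a](ρ[a/g](ρ[w/x](S)))) → 4
  π[w]((γ[w; MIN(e)→a](σ[w='q'](R)) ∪ π[w,a](ρ[a/g](ρ[w/x](S))))) → 4

|E| = 4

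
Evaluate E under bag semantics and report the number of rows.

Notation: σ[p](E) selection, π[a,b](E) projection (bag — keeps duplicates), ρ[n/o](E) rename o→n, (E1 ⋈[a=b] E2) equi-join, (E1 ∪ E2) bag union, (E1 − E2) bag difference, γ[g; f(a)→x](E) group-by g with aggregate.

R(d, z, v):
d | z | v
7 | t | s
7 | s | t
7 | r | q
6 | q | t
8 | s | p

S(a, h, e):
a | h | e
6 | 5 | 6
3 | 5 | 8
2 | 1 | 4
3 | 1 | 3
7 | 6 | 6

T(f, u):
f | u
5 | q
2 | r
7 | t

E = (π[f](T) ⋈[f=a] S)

Per-node cardinality:
  T → 3
  π[f](T) → 3
  S → 5
  (π[f](T) ⋈[f=a] S) → 2

|E| = 2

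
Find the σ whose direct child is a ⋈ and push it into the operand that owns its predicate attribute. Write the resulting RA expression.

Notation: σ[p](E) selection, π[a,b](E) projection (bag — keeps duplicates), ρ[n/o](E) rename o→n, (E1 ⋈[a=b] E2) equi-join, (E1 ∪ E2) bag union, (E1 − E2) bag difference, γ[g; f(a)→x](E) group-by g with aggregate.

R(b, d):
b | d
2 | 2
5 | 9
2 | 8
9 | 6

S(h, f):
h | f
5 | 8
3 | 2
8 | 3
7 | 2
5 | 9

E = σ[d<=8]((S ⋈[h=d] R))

σ filters on d, owned by the right side.
E' = (S ⋈[h=d] σ[d<=8](R))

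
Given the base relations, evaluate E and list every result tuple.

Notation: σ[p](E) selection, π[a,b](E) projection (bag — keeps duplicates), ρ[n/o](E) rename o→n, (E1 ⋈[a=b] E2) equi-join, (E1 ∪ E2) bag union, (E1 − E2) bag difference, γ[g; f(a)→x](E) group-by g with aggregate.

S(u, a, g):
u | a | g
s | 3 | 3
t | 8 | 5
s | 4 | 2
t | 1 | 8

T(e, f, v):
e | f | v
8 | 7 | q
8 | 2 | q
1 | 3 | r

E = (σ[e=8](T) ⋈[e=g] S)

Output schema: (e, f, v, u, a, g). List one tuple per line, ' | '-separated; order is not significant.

Per-node cardinality:
  T → 3
  σ[e=8](T) → 2
  S → 4
  (σ[e=8](T) ⋈[e=g] S) → 2

== RESULT ==
e | f | v | u | a | g
8 | 2 | q | t | 1 | 8
8 | 7 | q | t | 1 | 8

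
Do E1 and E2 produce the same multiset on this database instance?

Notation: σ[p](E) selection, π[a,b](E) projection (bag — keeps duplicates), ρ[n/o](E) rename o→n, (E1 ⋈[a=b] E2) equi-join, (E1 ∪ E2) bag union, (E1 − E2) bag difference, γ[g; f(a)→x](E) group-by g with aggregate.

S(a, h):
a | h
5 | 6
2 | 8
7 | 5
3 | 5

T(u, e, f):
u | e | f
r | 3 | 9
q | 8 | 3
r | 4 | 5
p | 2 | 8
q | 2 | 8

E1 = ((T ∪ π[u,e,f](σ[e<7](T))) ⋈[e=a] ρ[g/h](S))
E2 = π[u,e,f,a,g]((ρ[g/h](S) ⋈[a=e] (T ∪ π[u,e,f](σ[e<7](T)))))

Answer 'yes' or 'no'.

E1 subexpression sizes:
  T → 5
  T → 5
  σ[e<7](T) → 4
  π[u,e,f](σ[e<7](T)) → 4
  (T ∪ π[u,e,f](σ[e<7](T))) → 9
  S → 4
  ρ[g/h](S) → 4
  ((T ∪ π[u,e,f](σ[e<7](T))) ⋈[e=a] ρ[g/h](S)) → 6
E2 subexpression sizes:
  S → 4
  ρ[g/h](S) → 4
  T → 5
  T → 5
  σ[e<7](T) → 4
  π[u,e,f](σ[e<7](T)) → 4
  (T ∪ π[u,e,f](σ[e<7](T))) → 9
  (ρ[g/h](S) ⋈[a=e] (T ∪ π[u,e,f](σ[e<7](T)))) → 6
  π[u,e,f,a,g]((ρ[g/h](S) ⋈[a=e] (T ∪ π[u,e,f](σ[e<7](T))))) → 6

E1 and E2 produce the same multiset:
u | e | f | a | g
p | 2 | 8 | 2 | 8
p | 2 | 8 | 2 | 8
q | 2 | 8 | 2 | 8
q | 2 | 8 | 2 | 8
r | 3 | 9 | 3 | 5
r | 3 | 9 | 3 | 5

yes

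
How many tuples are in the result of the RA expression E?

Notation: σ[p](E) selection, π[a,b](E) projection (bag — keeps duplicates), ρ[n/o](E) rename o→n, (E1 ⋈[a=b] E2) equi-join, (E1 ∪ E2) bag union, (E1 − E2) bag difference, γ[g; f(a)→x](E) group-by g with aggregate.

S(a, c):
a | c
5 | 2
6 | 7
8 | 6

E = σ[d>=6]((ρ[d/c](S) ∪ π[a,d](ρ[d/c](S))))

Row counts bottom-up:
  S → 3
  ρ[d/c](S) → 3
  S → 3
  ρ[d/c](S) → 3
  π[a,d](ρ[d/c](S)) → 3
  (ρ[d/c](S) ∪ π[a,d](ρ[d/c](S))) → 6
  σ[d>=6]((ρ[d/c](S) ∪ π[a,d](ρ[d/c](S)))) → 4

|E| = 4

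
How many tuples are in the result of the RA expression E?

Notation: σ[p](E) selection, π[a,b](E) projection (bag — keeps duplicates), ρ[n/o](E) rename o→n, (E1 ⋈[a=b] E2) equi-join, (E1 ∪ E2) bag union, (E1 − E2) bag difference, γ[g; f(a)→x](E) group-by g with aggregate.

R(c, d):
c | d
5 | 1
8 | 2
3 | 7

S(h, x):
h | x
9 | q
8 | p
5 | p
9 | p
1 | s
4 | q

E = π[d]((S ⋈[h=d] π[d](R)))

Stepwise |·|:
  S → 6
  R → 3
  π[d](R) → 3
  (S ⋈[h=d] π[d](R)) → 1
  π[d]((S ⋈[h=d] π[d](R))) → 1

|E| = 1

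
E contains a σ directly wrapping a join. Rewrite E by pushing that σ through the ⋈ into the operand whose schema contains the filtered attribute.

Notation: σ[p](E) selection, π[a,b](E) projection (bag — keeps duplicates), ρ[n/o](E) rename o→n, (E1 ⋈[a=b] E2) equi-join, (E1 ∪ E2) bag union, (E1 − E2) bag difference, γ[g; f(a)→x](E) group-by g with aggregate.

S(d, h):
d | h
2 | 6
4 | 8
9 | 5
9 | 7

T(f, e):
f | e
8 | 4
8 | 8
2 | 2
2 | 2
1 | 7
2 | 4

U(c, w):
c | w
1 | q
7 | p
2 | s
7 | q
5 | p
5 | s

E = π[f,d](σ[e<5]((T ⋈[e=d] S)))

σ filters on e, owned by the left side.
E' = π[f,d]((σ[e<5](T) ⋈[e=d] S))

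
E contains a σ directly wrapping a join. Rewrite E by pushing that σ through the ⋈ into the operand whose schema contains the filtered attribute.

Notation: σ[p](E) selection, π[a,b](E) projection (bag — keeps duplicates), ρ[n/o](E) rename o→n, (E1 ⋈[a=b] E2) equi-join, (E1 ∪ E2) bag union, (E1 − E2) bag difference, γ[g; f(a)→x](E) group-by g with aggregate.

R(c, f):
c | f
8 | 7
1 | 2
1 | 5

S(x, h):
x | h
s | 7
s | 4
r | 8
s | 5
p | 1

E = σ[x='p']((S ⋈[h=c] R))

σ filters on x, owned by the left side.
E' = (σ[x='p'](S) ⋈[h=c] R)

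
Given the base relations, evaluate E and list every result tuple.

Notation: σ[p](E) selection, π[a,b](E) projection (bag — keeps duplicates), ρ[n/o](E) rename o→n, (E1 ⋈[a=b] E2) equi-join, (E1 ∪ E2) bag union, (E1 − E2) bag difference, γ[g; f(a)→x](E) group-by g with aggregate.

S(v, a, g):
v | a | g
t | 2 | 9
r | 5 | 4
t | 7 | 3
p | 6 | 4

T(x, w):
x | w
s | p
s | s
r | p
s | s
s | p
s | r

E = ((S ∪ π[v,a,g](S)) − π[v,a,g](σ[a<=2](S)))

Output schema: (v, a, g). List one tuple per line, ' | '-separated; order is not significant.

Per-node cardinality:
  S → 4
  S → 4
  π[v,a,g](S) → 4
  (S ∪ π[v,a,g](S)) → 8
  S → 4
  σ[a<=2](S) → 1
  π[v,a,g](σ[a<=2](S)) → 1
  ((S ∪ π[v,a,g](S)) − π[v,a,g](σ[a<=2](S))) → 7

== RESULT ==
v | a | g
p | 6 | 4
p | 6 | 4
r | 5 | 4
r | 5 | 4
t | 2 | 9
t | 7 | 3
t | 7 | 3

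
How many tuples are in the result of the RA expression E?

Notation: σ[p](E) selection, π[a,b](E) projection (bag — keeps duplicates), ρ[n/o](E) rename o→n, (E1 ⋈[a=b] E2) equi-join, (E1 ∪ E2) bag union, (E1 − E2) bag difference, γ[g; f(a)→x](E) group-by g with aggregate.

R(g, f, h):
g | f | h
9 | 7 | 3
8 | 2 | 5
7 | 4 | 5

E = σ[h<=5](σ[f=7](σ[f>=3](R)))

Row counts bottom-up:
  R → 3
  σ[f>=3](R) → 2
  σ[f=7](σ[f>=3](R)) → 1
  σ[h<=5](σ[f=7](σ[f>=3](R))) → 1

|E| = 1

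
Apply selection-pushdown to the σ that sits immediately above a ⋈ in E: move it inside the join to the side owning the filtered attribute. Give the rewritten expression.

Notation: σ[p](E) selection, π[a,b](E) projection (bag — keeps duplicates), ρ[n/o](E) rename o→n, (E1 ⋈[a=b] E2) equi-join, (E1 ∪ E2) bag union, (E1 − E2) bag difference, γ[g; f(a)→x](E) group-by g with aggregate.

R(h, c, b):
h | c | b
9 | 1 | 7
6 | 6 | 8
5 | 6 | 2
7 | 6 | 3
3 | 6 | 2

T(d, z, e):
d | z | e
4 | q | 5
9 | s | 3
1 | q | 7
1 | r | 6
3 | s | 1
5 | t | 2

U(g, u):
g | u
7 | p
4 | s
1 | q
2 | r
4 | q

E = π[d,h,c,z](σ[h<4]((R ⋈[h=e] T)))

σ filters on h, owned by the left side.
E' = π[d,h,c,z]((σ[h<4](R) ⋈[h=e] T))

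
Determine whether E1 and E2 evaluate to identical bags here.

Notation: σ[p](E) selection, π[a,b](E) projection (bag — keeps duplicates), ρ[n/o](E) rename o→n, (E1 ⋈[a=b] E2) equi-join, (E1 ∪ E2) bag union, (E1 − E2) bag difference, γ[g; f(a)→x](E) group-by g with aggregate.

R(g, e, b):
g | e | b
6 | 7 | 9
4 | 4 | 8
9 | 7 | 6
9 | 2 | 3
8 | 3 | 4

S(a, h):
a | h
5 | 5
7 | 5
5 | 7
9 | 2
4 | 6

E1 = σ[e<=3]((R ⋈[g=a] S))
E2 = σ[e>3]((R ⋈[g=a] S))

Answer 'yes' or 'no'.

E1 stepwise |·|:
  R → 5
  S → 5
  (R ⋈[g=a] S) → 3
  σ[e<=3]((R ⋈[g=a] S)) → 1
E2 stepwise |·|:
  R → 5
  S → 5
  (R ⋈[g=a] S) → 3
  σ[e>3]((R ⋈[g=a] S)) → 2

E1 result:
g | e | b | a | h
9 | 2 | 3 | 9 | 2
E2 result:
g | e | b | a | h
4 | 4 | 8 | 4 | 6
9 | 7 | 6 | 9 | 2
Witness: (9, 7, 6, 9, 2) appears 0× in E1 but 1× in E2.

no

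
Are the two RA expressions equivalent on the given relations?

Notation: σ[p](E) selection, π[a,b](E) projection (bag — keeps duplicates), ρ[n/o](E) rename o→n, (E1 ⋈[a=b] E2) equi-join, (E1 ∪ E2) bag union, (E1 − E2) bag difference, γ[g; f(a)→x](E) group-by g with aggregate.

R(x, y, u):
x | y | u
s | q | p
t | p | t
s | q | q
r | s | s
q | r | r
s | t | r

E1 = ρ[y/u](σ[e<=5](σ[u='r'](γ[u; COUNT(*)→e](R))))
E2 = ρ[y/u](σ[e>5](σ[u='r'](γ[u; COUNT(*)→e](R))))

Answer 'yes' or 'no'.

E1 stepwise |·|:
  R → 6
  γ[u; COUNT(*)→e](R) → 5
  σ[u='r'](γ[u; COUNT(*)→e](R)) → 1
  σ[e<=5](σ[u='r'](γ[u; COUNT(*)→e](R))) → 1
  ρ[y/u](σ[e<=5](σ[u='r'](γ[u; COUNT(*)→e](R)))) → 1
E2 stepwise |·|:
  R → 6
  γ[u; COUNT(*)→e](R) → 5
  σ[u='r'](γ[u; COUNT(*)→e](R)) → 1
  σ[e>5](σ[u='r'](γ[u; COUNT(*)→e](R))) → 0
  ρ[y/u](σ[e>5](σ[u='r'](γ[u; COUNT(*)→e](R)))) → 0

E1 result:
y | e
r | 2
E2 result:
y | e
(0 rows)
Witness: ('r', 2) appears 1× in E1 but 0× in E2.

no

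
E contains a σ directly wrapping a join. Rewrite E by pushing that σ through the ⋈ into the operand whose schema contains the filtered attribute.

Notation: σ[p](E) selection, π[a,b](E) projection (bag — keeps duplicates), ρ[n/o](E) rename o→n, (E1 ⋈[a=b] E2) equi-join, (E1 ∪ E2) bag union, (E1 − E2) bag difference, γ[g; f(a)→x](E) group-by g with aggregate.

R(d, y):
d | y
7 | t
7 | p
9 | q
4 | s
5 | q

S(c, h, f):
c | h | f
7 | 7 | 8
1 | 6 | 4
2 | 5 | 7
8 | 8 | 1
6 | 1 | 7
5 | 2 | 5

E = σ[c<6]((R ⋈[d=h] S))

σ filters on c, owned by the right side.
E' = (R ⋈[d=h] σ[c<6](S))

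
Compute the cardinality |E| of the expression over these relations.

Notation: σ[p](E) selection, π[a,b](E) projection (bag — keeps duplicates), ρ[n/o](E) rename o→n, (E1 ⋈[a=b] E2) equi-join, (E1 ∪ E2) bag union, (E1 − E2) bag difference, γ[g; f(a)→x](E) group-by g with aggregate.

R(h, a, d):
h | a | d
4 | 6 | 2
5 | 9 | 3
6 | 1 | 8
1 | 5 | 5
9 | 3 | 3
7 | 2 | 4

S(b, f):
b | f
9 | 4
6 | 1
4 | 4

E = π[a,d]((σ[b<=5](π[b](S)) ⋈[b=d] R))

Row counts bottom-up:
  S → 3
  π[b](S) → 3
  σ[b<=5](π[b](S)) → 1
  R → 6
  (σ[b<=5](π[b](S)) ⋈[b=d] R) → 1
  π[a,d]((σ[b<=5](π[b](S)) ⋈[b=d] R)) → 1

|E| = 1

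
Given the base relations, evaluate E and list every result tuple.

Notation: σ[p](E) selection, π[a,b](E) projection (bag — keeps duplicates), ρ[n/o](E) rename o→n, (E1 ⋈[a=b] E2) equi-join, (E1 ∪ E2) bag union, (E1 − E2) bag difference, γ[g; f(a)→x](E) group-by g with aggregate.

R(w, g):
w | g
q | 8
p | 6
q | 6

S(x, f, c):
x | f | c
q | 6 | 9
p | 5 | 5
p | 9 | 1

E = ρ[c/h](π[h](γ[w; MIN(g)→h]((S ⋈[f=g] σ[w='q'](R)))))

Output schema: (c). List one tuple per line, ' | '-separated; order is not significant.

Row counts bottom-up:
  S → 3
  R → 3
  σ[w='q'](R) → 2
  (S ⋈[f=g] σ[w='q'](R)) → 1
  γ[w; MIN(g)→h]((S ⋈[f=g] σ[w='q'](R))) → 1
  π[h](γ[w; MIN(g)→h]((S ⋈[f=g] σ[w='q'](R)))) → 1
  ρ[c/h](π[h](γ[w; MIN(g)→h]((S ⋈[f=g] σ[w='q'](R))))) → 1

== RESULT ==
c
6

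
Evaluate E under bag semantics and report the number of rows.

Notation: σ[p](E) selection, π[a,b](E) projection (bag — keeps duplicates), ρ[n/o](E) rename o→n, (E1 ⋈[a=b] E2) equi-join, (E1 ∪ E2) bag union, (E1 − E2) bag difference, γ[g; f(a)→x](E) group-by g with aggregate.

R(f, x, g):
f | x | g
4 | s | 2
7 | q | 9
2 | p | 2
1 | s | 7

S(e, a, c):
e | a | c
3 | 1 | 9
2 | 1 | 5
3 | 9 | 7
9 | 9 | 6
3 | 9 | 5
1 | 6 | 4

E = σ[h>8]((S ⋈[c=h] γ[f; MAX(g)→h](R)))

Stepwise |·|:
  S → 6
  R → 4
  γ[f; MAX(g)→h](R) → 4
  (S ⋈[c=h] γ[f; MAX(g)→h](R)) → 2
  σ[h>8]((S ⋈[c=h] γ[f; MAX(g)→h](R))) → 1

|E| = 1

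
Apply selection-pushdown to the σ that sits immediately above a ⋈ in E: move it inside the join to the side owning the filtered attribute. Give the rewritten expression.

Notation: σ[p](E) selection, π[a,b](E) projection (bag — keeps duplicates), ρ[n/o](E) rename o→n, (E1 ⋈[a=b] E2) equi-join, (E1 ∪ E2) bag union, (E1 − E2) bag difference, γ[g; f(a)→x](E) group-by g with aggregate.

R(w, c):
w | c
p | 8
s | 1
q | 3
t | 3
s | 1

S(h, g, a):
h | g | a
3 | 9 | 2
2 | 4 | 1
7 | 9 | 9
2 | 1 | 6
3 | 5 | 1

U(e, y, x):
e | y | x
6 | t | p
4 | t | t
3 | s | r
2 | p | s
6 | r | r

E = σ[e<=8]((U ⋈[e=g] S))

σ filters on e, owned by the left side.
E' = (σ[e<=8](U) ⋈[e=g] S)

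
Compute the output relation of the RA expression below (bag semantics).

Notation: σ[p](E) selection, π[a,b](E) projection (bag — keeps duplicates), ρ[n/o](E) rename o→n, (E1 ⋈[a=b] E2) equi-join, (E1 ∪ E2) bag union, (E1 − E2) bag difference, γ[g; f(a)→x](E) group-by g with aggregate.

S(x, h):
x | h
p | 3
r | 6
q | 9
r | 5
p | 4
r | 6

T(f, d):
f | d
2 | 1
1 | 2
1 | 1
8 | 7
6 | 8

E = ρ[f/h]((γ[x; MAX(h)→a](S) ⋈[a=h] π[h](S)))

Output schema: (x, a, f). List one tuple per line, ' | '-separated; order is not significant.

Stepwise |·|:
  S → 6
  γ[x; MAX(h)→a](S) → 3
  S → 6
  π[h](S) → 6
  (γ[x; MAX(h)→a](S) ⋈[a=h] π[h](S)) → 4
  ρ[f/h]((γ[x; MAX(h)→a](S) ⋈[a=h] π[h](S))) → 4

== RESULT ==
x | a | f
p | 4 | 4
q | 9 | 9
r | 6 | 6
r | 6 | 6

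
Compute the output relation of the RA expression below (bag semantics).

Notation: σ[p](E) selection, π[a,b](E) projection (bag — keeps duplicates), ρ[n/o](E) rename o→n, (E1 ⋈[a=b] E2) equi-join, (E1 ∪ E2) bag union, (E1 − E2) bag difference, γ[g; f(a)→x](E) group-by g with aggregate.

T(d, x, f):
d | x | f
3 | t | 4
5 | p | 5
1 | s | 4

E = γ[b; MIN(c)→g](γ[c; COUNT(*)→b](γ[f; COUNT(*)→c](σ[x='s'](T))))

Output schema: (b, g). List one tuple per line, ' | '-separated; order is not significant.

Row counts bottom-up:
  T → 3
  σ[x='s'](T) → 1
  γ[f; COUNT(*)→c](σ[x='s'](T)) → 1
  γ[c; COUNT(*)→b](γ[f; COUNT(*)→c](σ[x='s'](T))) → 1
  γ[b; MIN(c)→g](γ[c; COUNT(*)→b](γ[f; COUNT(*)→c](σ[x='s'](T)))) → 1

== RESULT ==
b | g
1 | 1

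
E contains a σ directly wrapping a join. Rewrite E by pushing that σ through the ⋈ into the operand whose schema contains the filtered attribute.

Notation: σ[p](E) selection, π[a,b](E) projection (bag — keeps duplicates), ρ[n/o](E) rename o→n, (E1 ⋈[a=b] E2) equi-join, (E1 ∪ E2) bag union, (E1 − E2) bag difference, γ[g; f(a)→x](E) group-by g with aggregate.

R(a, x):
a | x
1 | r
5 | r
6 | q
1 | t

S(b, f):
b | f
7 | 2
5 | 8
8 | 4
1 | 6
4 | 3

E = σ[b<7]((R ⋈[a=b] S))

σ filters on b, owned by the right side.
E' = (R ⋈[a=b] σ[b<7](S))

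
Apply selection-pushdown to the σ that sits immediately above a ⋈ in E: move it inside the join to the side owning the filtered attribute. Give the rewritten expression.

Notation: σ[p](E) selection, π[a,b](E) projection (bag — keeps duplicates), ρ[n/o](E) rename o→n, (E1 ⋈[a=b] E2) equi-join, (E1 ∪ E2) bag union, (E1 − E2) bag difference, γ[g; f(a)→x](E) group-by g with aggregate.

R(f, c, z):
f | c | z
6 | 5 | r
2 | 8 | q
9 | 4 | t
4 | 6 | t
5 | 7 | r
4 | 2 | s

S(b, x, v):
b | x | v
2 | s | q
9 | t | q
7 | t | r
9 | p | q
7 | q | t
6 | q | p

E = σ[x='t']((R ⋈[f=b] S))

σ filters on x, owned by the right side.
E' = (R ⋈[f=b] σ[x='t'](S))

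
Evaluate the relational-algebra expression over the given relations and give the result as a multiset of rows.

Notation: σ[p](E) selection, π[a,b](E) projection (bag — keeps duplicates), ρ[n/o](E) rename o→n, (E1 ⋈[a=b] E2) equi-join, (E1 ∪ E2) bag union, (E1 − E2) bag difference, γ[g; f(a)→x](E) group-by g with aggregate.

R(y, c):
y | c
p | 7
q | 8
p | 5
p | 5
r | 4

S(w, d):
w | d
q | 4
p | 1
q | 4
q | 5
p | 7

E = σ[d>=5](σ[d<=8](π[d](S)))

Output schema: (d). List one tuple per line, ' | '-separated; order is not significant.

Per-node cardinality:
  S → 5
  π[d](S) → 5
  σ[d<=8](π[d](S)) → 5
  σ[d>=5](σ[d<=8](π[d](S))) → 2

== RESULT ==
d
5
7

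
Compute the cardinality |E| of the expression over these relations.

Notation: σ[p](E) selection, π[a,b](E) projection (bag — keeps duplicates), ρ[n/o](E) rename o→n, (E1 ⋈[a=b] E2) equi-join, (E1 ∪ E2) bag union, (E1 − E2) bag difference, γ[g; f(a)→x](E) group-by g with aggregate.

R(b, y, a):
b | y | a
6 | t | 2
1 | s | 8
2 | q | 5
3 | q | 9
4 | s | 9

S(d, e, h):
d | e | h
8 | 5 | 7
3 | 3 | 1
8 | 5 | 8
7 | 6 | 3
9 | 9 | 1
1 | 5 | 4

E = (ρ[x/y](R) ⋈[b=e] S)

Stepwise |·|:
  R → 5
  ρ[x/y](R) → 5
  S → 6
  (ρ[x/y](R) ⋈[b=e] S) → 2

|E| = 2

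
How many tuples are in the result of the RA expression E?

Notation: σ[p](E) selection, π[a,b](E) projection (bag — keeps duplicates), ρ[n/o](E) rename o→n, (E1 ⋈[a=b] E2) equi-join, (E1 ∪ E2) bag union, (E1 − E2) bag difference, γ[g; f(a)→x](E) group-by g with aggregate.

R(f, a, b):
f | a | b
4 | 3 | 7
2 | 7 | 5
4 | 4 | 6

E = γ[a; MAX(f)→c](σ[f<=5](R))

Row counts bottom-up:
  R → 3
  σ[f<=5](R) → 3
  γ[a; MAX(f)→c](σ[f<=5](R)) → 3

|E| = 3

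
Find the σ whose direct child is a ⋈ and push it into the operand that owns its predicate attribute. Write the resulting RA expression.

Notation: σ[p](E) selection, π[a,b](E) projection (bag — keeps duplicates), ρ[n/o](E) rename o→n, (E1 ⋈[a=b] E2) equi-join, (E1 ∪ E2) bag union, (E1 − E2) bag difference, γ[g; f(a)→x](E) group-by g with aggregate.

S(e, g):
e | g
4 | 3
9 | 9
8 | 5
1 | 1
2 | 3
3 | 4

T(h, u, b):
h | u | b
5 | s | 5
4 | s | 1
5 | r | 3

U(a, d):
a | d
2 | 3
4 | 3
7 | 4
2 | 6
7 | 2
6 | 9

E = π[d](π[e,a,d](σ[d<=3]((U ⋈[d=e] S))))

σ filters on d, owned by the left side.
E' = π[d](π[e,a,d]((σ[d<=3](U) ⋈[d=e] S)))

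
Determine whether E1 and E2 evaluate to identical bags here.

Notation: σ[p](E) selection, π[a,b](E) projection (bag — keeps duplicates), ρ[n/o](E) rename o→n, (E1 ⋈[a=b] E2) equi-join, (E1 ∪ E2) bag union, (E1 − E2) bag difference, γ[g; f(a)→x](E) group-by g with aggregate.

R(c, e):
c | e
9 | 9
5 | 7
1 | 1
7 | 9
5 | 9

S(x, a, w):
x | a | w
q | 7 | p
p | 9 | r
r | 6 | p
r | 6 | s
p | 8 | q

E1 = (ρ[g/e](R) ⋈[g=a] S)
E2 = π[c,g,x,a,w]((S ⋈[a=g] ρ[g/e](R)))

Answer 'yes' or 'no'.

E1 per-node cardinality:
  R → 5
  ρ[g/e](R) → 5
  S → 5
  (ρ[g/e](R) ⋈[g=a] S) → 4
E2 per-node cardinality:
  S → 5
  R → 5
  ρ[g/e](R) → 5
  (S ⋈[a=g] ρ[g/e](R)) → 4
  π[c,g,x,a,w]((S ⋈[a=g] ρ[g/e](R))) → 4

E1 and E2 produce the same multiset:
c | g | x | a | w
5 | 7 | q | 7 | p
5 | 9 | p | 9 | r
7 | 9 | p | 9 | r
9 | 9 | p | 9 | r

yes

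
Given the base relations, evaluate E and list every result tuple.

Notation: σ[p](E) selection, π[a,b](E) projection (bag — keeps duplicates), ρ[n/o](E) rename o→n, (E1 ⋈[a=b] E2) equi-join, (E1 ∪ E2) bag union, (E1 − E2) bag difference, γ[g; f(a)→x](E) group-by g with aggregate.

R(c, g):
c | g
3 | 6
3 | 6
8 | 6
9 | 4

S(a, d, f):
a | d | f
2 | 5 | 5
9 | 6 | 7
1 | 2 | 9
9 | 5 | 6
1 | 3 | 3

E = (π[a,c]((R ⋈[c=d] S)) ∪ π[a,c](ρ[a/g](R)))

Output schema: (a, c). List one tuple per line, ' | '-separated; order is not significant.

Stepwise |·|:
  R → 4
  S → 5
  (R ⋈[c=d] S) → 2
  π[a,c]((R ⋈[c=d] S)) → 2
  R → 4
  ρ[a/g](R) → 4
  π[a,c](ρ[a/g](R)) → 4
  (π[a,c]((R ⋈[c=d] S)) ∪ π[a,c](ρ[a/g](R))) → 6

== RESULT ==
a | c
1 | 3
1 | 3
4 | 9
6 | 3
6 | 3
6 | 8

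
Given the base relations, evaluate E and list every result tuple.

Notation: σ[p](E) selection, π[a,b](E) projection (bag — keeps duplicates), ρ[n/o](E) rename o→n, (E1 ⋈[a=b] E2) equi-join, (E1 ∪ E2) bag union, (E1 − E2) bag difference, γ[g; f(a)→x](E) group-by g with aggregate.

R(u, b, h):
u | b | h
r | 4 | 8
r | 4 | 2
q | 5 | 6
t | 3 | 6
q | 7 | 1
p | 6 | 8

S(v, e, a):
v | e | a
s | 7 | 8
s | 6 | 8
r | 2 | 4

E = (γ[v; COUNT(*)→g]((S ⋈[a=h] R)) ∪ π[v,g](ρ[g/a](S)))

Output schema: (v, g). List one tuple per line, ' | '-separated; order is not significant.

Stepwise |·|:
  S → 3
  R → 6
  (S ⋈[a=h] R) → 4
  γ[v; COUNT(*)→g]((S ⋈[a=h] R)) → 1
  S → 3
  ρ[g/a](S) → 3
  π[v,g](ρ[g/a](S)) → 3
  (γ[v; COUNT(*)→g]((S ⋈[a=h] R)) ∪ π[v,g](ρ[g/a](S))) → 4

== RESULT ==
v | g
r | 4
s | 4
s | 8
s | 8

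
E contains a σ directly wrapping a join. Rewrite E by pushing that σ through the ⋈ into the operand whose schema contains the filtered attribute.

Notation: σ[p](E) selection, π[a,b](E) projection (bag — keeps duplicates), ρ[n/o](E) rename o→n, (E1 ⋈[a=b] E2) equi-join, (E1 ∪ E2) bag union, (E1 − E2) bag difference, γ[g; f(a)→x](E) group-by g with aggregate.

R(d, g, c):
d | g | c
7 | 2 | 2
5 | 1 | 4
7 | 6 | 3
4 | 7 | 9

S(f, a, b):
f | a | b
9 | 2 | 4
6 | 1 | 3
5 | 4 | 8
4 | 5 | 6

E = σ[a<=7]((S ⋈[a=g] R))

σ filters on a, owned by the left side.
E' = (σ[a<=7](S) ⋈[a=g] R)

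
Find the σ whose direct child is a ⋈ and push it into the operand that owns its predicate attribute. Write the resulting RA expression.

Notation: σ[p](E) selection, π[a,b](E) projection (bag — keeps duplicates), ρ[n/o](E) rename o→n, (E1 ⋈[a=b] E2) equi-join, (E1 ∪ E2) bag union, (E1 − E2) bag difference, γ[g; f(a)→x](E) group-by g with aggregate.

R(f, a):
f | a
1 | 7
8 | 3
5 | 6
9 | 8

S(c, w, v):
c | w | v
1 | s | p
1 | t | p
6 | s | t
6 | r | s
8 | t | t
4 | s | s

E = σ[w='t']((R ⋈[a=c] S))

σ filters on w, owned by the right side.
E' = (R ⋈[a=c] σ[w='t'](S))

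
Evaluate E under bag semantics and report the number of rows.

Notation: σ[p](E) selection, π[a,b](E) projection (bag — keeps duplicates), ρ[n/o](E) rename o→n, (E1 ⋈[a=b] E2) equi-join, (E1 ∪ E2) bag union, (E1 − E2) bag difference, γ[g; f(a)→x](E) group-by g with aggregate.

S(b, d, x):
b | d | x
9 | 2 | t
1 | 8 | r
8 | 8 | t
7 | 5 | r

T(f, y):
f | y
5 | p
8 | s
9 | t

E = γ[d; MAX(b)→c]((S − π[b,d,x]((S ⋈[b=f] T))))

Subexpression sizes:
  S → 4
  S → 4
  T → 3
  (S ⋈[b=f] T) → 2
  π[b,d,x]((S ⋈[b=f] T)) → 2
  (S − π[b,d,x]((S ⋈[b=f] T))) → 2
  γ[d; MAX(b)→c]((S − π[b,d,x]((S ⋈[b=f] T)))) → 2

|E| = 2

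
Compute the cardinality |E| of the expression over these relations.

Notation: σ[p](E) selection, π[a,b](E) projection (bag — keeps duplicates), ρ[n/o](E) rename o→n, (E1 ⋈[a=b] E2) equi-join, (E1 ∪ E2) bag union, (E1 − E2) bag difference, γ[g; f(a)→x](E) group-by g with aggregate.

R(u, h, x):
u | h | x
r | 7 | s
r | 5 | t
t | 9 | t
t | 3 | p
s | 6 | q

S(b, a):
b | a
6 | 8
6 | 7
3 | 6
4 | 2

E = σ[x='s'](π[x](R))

Subexpression sizes:
  R → 5
  π[x](R) → 5
  σ[x='s'](π[x](R)) → 1

|E| = 1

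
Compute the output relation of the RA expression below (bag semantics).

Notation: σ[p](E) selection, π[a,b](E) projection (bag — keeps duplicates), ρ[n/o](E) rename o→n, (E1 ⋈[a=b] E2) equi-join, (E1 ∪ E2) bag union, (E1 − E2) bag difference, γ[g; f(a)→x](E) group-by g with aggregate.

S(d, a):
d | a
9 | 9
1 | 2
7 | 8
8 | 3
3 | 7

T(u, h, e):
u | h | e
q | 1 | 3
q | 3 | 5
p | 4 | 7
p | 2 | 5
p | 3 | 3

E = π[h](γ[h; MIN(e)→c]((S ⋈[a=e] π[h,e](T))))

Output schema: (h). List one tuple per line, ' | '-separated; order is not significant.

Stepwise |·|:
  S → 5
  T → 5
  π[h,e](T) → 5
  (S ⋈[a=e] π[h,e](T)) → 3
  γ[h; MIN(e)→c]((S ⋈[a=e] π[h,e](T))) → 3
  π[h](γ[h; MIN(e)→c]((S ⋈[a=e] π[h,e](T)))) → 3

== RESULT ==
h
1
3
4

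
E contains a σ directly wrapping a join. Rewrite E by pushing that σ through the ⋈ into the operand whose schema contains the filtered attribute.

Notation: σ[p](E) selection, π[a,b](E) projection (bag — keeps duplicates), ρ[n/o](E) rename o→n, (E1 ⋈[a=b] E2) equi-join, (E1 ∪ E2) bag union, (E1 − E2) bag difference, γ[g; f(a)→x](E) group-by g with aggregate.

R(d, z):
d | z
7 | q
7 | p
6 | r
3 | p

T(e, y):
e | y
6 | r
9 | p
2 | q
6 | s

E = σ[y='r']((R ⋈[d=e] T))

σ filters on y, owned by the right side.
E' = (R ⋈[d=e] σ[y='r'](T))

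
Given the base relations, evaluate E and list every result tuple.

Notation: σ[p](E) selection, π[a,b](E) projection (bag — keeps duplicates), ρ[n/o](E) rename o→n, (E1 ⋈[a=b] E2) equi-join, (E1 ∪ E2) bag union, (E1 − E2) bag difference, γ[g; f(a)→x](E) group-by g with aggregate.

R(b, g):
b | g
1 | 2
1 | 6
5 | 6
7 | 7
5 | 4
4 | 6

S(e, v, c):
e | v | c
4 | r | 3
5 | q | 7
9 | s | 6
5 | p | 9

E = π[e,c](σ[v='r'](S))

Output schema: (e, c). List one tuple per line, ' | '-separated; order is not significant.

Per-node cardinality:
  S → 4
  σ[v='r'](S) → 1
  π[e,c](σ[v='r'](S)) → 1

== RESULT ==
e | c
4 | 3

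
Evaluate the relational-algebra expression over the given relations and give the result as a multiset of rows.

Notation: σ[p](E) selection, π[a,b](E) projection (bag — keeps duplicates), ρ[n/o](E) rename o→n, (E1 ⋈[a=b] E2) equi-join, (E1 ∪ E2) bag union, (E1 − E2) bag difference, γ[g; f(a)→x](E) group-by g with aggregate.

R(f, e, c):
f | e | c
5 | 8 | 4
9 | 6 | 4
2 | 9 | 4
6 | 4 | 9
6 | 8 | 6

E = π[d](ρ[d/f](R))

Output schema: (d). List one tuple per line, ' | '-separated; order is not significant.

Row counts bottom-up:
  R → 5
  ρ[d/f](R) → 5
  π[d](ρ[d/f](R)) → 5

== RESULT ==
d
2
5
6
6
9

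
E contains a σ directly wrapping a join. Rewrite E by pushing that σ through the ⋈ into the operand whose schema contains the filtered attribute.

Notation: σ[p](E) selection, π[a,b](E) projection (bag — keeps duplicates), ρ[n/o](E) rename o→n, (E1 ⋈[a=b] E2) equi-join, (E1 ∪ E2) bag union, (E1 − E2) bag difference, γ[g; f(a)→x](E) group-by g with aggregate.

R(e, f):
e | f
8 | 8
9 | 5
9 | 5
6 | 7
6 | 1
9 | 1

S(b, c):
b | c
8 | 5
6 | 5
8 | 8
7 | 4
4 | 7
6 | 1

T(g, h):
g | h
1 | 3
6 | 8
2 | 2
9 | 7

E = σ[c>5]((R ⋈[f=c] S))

σ filters on c, owned by the right side.
E' = (R ⋈[f=c] σ[c>5](S))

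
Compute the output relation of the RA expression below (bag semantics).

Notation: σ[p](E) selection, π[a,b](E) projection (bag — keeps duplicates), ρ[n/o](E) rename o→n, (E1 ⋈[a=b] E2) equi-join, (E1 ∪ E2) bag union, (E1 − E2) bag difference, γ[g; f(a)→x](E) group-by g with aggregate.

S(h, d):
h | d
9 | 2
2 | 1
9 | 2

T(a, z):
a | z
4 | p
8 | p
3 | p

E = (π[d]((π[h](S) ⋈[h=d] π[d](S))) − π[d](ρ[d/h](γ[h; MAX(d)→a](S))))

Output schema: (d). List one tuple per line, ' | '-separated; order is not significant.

Per-node cardinality:
  S → 3
  π[h](S) → 3
  S → 3
  π[d](S) → 3
  (π[h](S) ⋈[h=d] π[d](S)) → 2
  π[d]((π[h](S) ⋈[h=d] π[d](S))) → 2
  S → 3
  γ[h; MAX(d)→a](S) → 2
  ρ[d/h](γ[h; MAX(d)→a](S)) → 2
  π[d](ρ[d/h](γ[h; MAX(d)→a](S))) → 2
  (π[d]((π[h](S) ⋈[h=d] π[d](S))) − π[d](ρ[d/h](γ[h; MAX(d)→a](S)))) → 1

== RESULT ==
d
2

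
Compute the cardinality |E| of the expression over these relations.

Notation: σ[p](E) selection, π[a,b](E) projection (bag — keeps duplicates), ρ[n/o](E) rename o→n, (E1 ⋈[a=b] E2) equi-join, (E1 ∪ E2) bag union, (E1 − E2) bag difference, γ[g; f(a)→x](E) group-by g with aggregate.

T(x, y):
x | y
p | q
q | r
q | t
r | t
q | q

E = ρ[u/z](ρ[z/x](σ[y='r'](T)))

Per-node cardinality:
  T → 5
  σ[y='r'](T) → 1
  ρ[z/x](σ[y='r'](T)) → 1
  ρ[u/z](ρ[z/x](σ[y='r'](T))) → 1

|E| = 1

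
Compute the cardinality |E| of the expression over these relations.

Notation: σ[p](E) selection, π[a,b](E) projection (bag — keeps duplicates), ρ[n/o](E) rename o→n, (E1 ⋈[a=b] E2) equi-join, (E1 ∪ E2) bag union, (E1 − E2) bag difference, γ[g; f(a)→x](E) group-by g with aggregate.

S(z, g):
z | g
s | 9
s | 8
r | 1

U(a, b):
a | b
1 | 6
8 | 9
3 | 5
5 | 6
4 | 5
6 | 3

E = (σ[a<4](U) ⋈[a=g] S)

Row counts bottom-up:
  U → 6
  σ[a<4](U) → 2
  S → 3
  (σ[a<4](U) ⋈[a=g] S) → 1

|E| = 1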